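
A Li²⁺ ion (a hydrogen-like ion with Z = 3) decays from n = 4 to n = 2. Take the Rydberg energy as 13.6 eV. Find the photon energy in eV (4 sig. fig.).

The Bohr energies scale as Z², so for Z = 3: E_n = −122.4/n² eV.
E_4 = −122.4/16 = −7.650 eV and E_2 = −122.4/4 = −30.60 eV.
The photon energy is |E_4 − E_2| = 22.95 eV.

22.95 eV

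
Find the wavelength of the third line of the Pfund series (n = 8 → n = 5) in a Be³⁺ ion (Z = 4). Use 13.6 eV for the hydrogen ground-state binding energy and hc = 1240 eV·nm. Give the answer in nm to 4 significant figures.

233.8 nm

The Pfund series terminates on n_f = 5; the third line has n_i = 5+3 = 8.
ΔE = 217.6 × (1/5² − 1/8²) = 5.304 eV.
λ = 1240 / 5.304 = 233.8 nm.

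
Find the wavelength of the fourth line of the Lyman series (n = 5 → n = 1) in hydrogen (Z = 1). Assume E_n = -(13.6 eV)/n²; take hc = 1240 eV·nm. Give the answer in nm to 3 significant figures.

The Lyman series terminates on n_f = 1; the fourth line has n_i = 1+4 = 5.
ΔE = 13.60 × (1/1² − 1/5²) = 13.06 eV.
λ = 1240 / 13.06 = 95.0 nm.

95.0 nm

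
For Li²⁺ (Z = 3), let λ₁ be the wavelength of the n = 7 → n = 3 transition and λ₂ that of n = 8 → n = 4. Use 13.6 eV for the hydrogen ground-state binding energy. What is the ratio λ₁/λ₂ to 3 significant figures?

0.517

λ ∝ 1/ΔE ∝ 1/(1/n_f² − 1/n_i²), and the Z² and hc factors cancel in the ratio.
λ₁/λ₂ = (1/4² − 1/8²)/(1/3² − 1/7²) = 0.04688/0.09070 = 0.517.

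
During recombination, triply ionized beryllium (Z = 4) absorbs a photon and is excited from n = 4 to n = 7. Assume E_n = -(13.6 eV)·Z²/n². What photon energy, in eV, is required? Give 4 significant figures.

9.159 eV

The Bohr energies scale as Z², so for Z = 4: E_n = −217.6/n² eV.
E_7 = −217.6/49 = −4.441 eV and E_4 = −217.6/16 = −13.60 eV.
The photon energy is |E_7 − E_4| = 9.159 eV.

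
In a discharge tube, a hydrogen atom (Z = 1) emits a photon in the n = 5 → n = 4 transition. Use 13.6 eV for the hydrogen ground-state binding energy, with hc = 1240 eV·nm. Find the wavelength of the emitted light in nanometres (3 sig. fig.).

ΔE = 13.60 × (1/4² − 1/5²) = 13.60 × 0.02250 = 0.3060 eV.
λ = hc/ΔE = 1240 / 0.3060 = 4050 nm.

4050 nm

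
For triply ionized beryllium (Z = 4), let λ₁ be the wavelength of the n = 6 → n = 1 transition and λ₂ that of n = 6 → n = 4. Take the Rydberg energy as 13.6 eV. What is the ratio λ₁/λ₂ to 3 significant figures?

λ ∝ 1/ΔE ∝ 1/(1/n_f² − 1/n_i²), and the Z² and hc factors cancel in the ratio.
λ₁/λ₂ = (1/4² − 1/6²)/(1/1² − 1/6²) = 0.03472/0.9722 = 0.0357.

0.0357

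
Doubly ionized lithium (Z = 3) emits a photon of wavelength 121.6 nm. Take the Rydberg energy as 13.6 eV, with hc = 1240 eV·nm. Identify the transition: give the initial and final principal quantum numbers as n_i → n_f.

The photon energy is ΔE = hc/λ = 1240 / 121.6 = 10.20 eV.
With Z = 3, ΔE = 122.4 × (1/n_f² − 1/n_i²), so 1/n_f² − 1/n_i² = 0.08331.
Trying n_f = 3 gives 1/n_i² = 0.02780, i.e. n_i ≈ 6; this pair matches.

n_i = 6, n_f = 3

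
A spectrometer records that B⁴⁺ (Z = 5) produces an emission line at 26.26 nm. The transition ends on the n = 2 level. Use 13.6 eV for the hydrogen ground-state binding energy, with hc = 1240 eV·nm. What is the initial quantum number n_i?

The photon energy is ΔE = hc/λ = 1240 / 26.26 = 47.22 eV.
With Z = 5, ΔE = 340.0 × (1/n_f² − 1/n_i²), so 1/n_f² − 1/n_i² = 0.1389.
With n_f = 2: 1/n_i² = 1/4 − 0.1389 = 0.1111, so n_i ≈ 3.00.

n_i = 3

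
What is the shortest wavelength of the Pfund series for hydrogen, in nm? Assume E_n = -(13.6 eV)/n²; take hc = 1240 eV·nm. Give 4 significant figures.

The Pfund series has lower level n_f = 5; the series limit corresponds to n_i → ∞.
ΔE_max = 13.6 × 1 / 5² = 0.5440 eV.
λ_min = 1240 / 0.5440 = 2279 nm.

2279 nm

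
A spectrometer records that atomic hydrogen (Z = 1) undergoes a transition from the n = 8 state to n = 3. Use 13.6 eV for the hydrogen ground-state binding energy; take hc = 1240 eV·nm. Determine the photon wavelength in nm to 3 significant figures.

955 nm

ΔE = 13.60 × (1/3² − 1/8²) = 13.60 × 0.09549 = 1.299 eV.
λ = hc/ΔE = 1240 / 1.299 = 955 nm.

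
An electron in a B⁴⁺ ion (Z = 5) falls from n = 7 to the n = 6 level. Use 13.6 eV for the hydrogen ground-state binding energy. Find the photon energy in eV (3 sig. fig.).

The Bohr energies scale as Z², so for Z = 5: E_n = −340.0/n² eV.
E_7 = −340.0/49 = −6.939 eV and E_6 = −340.0/36 = −9.444 eV.
The photon energy is |E_7 − E_6| = 2.51 eV.

2.51 eV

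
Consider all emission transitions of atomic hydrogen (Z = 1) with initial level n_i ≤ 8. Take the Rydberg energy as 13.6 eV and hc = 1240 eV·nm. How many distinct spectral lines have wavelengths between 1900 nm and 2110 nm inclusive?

1

Enumerate all n_i → n_f pairs with 1 ≤ n_f < n_i ≤ 8 and compute λ = 1240 / [13.6·1·(1/n_f² − 1/n_i²)].
Lines falling in [1900, 2110] nm: 8→4 (1945 nm).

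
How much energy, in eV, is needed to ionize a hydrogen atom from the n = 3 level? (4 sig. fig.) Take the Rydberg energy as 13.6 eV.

1.511 eV

E_3 = −13.60/9 = −1.511 eV, so ionization (to E = 0) requires 1.511 eV.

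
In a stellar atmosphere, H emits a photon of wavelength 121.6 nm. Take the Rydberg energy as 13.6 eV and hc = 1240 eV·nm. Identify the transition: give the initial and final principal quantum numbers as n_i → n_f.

n_i = 2, n_f = 1

The photon energy is ΔE = hc/λ = 1240 / 121.6 = 10.20 eV.
With Z = 1, ΔE = 13.60 × (1/n_f² − 1/n_i²), so 1/n_f² − 1/n_i² = 0.7498.
Trying n_f = 1 gives 1/n_i² = 0.2502, i.e. n_i ≈ 2; this pair matches.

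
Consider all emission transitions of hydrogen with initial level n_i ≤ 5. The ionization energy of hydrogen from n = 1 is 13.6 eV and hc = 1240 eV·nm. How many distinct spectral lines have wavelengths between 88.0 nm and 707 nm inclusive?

Enumerate all n_i → n_f pairs with 1 ≤ n_f < n_i ≤ 5 and compute λ = 1240 / [13.6·1·(1/n_f² − 1/n_i²)].
Lines falling in [88.0, 707] nm: 5→1 (94.98 nm), 4→1 (97.25 nm), 3→1 (102.6 nm), 2→1 (121.6 nm), 5→2 (434.2 nm), 4→2 (486.3 nm), 3→2 (656.5 nm).

7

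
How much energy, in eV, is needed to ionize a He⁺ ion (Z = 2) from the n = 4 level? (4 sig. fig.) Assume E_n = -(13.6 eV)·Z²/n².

3.400 eV

E_n = −13.6 Z²/n² = −54.40/n² eV for Z = 2.
E_4 = −54.40/16 = −3.400 eV, so ionization (to E = 0) requires 3.400 eV.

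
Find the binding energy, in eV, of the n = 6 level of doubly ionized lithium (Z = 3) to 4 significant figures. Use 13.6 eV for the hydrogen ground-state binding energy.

3.400 eV

E_n = −13.6 Z²/n² = −122.4/n² eV for Z = 3.
E_6 = −122.4/36 = −3.400 eV, so ionization (to E = 0) requires 3.400 eV.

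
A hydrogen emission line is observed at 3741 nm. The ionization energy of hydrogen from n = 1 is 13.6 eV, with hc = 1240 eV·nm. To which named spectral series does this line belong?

Pfund

ΔE = 1240/3741 = 0.3315 eV.
This matches 13.6 × (1/5² − 1/8²), so n_f = 5: the Pfund series.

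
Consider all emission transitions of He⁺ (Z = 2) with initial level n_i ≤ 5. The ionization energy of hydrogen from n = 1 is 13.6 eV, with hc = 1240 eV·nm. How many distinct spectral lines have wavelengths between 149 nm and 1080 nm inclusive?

4

Enumerate all n_i → n_f pairs with 1 ≤ n_f < n_i ≤ 5 and compute λ = 1240 / [13.6·4·(1/n_f² − 1/n_i²)].
Lines falling in [149, 1080] nm: 3→2 (164.1 nm), 5→3 (320.5 nm), 4→3 (468.9 nm), 5→4 (1013 nm).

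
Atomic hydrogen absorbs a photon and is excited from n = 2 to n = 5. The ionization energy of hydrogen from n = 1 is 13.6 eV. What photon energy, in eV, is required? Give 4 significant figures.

2.856 eV

E_5 = −13.60/25 = −0.5440 eV and E_2 = −13.60/4 = −3.400 eV.
The photon energy is |E_5 − E_2| = 2.856 eV.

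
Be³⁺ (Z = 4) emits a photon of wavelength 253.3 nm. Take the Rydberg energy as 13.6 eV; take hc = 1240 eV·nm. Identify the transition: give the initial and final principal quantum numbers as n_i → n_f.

n_i = 5, n_f = 4

The photon energy is ΔE = hc/λ = 1240 / 253.3 = 4.895 eV.
With Z = 4, ΔE = 217.6 × (1/n_f² − 1/n_i²), so 1/n_f² − 1/n_i² = 0.02250.
Trying n_f = 4 gives 1/n_i² = 0.04000, i.e. n_i ≈ 5; this pair matches.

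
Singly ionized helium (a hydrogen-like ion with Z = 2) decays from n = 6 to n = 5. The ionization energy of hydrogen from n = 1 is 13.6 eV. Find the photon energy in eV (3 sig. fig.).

The Bohr energies scale as Z², so for Z = 2: E_n = −54.40/n² eV.
E_6 = −54.40/36 = −1.511 eV and E_5 = −54.40/25 = −2.176 eV.
The photon energy is |E_6 − E_5| = 0.665 eV.

0.665 eV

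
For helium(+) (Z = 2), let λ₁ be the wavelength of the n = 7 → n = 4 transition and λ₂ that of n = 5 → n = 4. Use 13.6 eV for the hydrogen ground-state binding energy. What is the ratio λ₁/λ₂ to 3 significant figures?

0.535

λ ∝ 1/ΔE ∝ 1/(1/n_f² − 1/n_i²), and the Z² and hc factors cancel in the ratio.
λ₁/λ₂ = (1/4² − 1/5²)/(1/4² − 1/7²) = 0.02250/0.04209 = 0.535.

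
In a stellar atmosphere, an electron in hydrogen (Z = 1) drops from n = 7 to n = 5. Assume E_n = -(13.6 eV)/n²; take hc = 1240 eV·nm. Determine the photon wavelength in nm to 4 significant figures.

ΔE = 13.60 × (1/5² − 1/7²) = 13.60 × 0.01959 = 0.2664 eV.
λ = hc/ΔE = 1240 / 0.2664 = 4654 nm.
This line belongs to the Pfund series.

4654 nm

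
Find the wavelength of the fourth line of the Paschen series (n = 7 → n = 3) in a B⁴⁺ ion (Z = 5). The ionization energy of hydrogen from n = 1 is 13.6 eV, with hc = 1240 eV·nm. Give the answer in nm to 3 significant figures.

40.2 nm

The Paschen series terminates on n_f = 3; the fourth line has n_i = 3+4 = 7.
ΔE = 340.0 × (1/3² − 1/7²) = 30.84 eV.
λ = 1240 / 30.84 = 40.2 nm.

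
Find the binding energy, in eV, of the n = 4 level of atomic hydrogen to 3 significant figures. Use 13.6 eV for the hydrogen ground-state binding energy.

0.850 eV

E_4 = −13.60/16 = −0.850 eV, so ionization (to E = 0) requires 0.850 eV.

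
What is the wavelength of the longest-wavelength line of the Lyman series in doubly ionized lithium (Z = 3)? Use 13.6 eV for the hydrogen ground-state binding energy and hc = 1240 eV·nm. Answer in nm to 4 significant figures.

The Lyman series terminates on n_f = 1; the first line has n_i = 1+1 = 2.
ΔE = 122.4 × (1/1² − 1/2²) = 91.80 eV.
λ = 1240 / 91.80 = 13.51 nm.

13.51 nm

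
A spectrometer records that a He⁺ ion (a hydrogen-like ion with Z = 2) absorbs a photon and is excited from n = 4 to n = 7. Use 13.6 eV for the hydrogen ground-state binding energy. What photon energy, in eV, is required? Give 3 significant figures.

2.29 eV

The Bohr energies scale as Z², so for Z = 2: E_n = −54.40/n² eV.
E_7 = −54.40/49 = −1.110 eV and E_4 = −54.40/16 = −3.400 eV.
The photon energy is |E_7 − E_4| = 2.29 eV.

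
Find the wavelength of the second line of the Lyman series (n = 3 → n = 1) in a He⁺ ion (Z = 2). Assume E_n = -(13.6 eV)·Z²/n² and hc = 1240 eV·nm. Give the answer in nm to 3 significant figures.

25.6 nm

The Lyman series terminates on n_f = 1; the second line has n_i = 1+2 = 3.
ΔE = 54.40 × (1/1² − 1/3²) = 48.36 eV.
λ = 1240 / 48.36 = 25.6 nm.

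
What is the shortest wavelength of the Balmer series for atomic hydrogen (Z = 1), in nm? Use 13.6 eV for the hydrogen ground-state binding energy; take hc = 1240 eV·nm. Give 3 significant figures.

365 nm

The Balmer series has lower level n_f = 2; the series limit corresponds to n_i → ∞.
ΔE_max = 13.6 × 1 / 2² = 3.400 eV.
λ_min = 1240 / 3.400 = 365 nm.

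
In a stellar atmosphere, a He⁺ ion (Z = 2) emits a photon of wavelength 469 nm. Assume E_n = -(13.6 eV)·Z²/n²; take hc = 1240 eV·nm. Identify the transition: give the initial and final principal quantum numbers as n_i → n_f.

The photon energy is ΔE = hc/λ = 1240 / 469 = 2.644 eV.
With Z = 2, ΔE = 54.40 × (1/n_f² − 1/n_i²), so 1/n_f² − 1/n_i² = 0.04860.
Trying n_f = 3 gives 1/n_i² = 0.06251, i.e. n_i ≈ 4; this pair matches.

n_i = 4, n_f = 3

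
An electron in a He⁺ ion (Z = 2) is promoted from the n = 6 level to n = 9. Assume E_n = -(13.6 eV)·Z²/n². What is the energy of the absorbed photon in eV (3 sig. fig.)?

0.840 eV

The Bohr energies scale as Z², so for Z = 2: E_n = −54.40/n² eV.
E_9 = −54.40/81 = −0.6716 eV and E_6 = −54.40/36 = −1.511 eV.
The photon energy is |E_9 − E_6| = 0.840 eV.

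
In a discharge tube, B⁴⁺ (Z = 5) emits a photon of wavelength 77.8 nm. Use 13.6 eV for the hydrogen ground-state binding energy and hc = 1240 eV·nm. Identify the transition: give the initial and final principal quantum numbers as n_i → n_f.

n_i = 8, n_f = 4

The photon energy is ΔE = hc/λ = 1240 / 77.8 = 15.94 eV.
With Z = 5, ΔE = 340.0 × (1/n_f² − 1/n_i²), so 1/n_f² − 1/n_i² = 0.04688.
Trying n_f = 4 gives 1/n_i² = 0.01562, i.e. n_i ≈ 8; this pair matches.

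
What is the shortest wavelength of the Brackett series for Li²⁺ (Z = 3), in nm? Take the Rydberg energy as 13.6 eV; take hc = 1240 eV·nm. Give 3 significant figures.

162 nm

The Brackett series has lower level n_f = 4; the series limit corresponds to n_i → ∞.
ΔE_max = 13.6 × 9 / 4² = 7.650 eV.
λ_min = 1240 / 7.650 = 162 nm.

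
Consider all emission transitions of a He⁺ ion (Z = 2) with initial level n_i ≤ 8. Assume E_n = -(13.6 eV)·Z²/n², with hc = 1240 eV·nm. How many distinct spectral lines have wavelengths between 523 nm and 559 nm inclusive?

1

Enumerate all n_i → n_f pairs with 1 ≤ n_f < n_i ≤ 8 and compute λ = 1240 / [13.6·4·(1/n_f² − 1/n_i²)].
Lines falling in [523, 559] nm: 7→4 (541.5 nm).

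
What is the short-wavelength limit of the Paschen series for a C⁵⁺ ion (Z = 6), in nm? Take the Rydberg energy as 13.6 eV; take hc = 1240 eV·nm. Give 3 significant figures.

The Paschen series has lower level n_f = 3; the series limit corresponds to n_i → ∞.
ΔE_max = 13.6 × 36 / 3² = 54.40 eV.
λ_min = 1240 / 54.40 = 22.8 nm.

22.8 nm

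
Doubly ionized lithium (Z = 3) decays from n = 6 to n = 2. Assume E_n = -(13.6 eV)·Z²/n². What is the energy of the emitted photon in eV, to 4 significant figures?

27.20 eV

The Bohr energies scale as Z², so for Z = 3: E_n = −122.4/n² eV.
E_6 = −122.4/36 = −3.400 eV and E_2 = −122.4/4 = −30.60 eV.
The photon energy is |E_6 − E_2| = 27.20 eV.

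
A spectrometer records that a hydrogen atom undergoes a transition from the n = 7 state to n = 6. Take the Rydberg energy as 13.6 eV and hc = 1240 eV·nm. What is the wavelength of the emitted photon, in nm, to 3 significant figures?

ΔE = 13.60 × (1/6² − 1/7²) = 13.60 × 0.007370 = 0.1002 eV.
λ = hc/ΔE = 1240 / 0.1002 = 12400 nm.

12400 nm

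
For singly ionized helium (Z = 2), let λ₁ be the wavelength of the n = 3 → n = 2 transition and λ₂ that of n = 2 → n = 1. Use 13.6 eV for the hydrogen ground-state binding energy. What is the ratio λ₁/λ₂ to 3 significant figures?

5.40

λ ∝ 1/ΔE ∝ 1/(1/n_f² − 1/n_i²), and the Z² and hc factors cancel in the ratio.
λ₁/λ₂ = (1/1² − 1/2²)/(1/2² − 1/3²) = 0.7500/0.1389 = 5.40.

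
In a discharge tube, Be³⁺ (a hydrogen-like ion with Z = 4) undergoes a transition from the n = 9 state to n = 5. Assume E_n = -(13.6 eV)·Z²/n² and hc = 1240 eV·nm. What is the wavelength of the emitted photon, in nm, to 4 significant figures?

206.1 nm

For Z = 4 the level energies scale as Z², so the effective Rydberg energy is 13.6 × 16 = 217.6 eV.
ΔE = 217.6 × (1/5² − 1/9²) = 217.6 × 0.02765 = 6.018 eV.
λ = hc/ΔE = 1240 / 6.018 = 206.1 nm.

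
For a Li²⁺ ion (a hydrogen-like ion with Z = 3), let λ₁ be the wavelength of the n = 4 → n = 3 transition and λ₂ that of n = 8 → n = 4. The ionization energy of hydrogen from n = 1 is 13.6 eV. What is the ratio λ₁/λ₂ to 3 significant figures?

λ ∝ 1/ΔE ∝ 1/(1/n_f² − 1/n_i²), and the Z² and hc factors cancel in the ratio.
λ₁/λ₂ = (1/4² − 1/8²)/(1/3² − 1/4²) = 0.04688/0.04861 = 0.964.

0.964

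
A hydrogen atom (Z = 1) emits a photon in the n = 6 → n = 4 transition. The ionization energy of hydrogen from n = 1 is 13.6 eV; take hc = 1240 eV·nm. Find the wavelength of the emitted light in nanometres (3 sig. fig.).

2630 nm

ΔE = 13.60 × (1/4² − 1/6²) = 13.60 × 0.03472 = 0.4722 eV.
λ = hc/ΔE = 1240 / 0.4722 = 2630 nm.
This line belongs to the Brackett series.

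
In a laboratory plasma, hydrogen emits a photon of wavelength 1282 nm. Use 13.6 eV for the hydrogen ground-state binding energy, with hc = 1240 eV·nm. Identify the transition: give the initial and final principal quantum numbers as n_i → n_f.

n_i = 5, n_f = 3

The photon energy is ΔE = hc/λ = 1240 / 1282 = 0.9672 eV.
With Z = 1, ΔE = 13.60 × (1/n_f² − 1/n_i²), so 1/n_f² − 1/n_i² = 0.07112.
Trying n_f = 3 gives 1/n_i² = 0.03999, i.e. n_i ≈ 5; this pair matches.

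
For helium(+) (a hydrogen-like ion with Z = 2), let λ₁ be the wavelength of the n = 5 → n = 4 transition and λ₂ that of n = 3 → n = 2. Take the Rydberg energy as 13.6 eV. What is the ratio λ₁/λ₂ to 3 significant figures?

λ ∝ 1/ΔE ∝ 1/(1/n_f² − 1/n_i²), and the Z² and hc factors cancel in the ratio.
λ₁/λ₂ = (1/2² − 1/3²)/(1/4² − 1/5²) = 0.1389/0.02250 = 6.17.

6.17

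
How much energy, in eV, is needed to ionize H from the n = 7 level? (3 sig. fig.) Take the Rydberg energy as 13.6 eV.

0.278 eV

E_7 = −13.60/49 = −0.278 eV, so ionization (to E = 0) requires 0.278 eV.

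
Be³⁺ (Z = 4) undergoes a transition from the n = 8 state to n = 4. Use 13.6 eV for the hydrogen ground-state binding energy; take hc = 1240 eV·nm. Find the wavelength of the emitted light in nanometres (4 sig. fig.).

For Z = 4 the level energies scale as Z², so the effective Rydberg energy is 13.6 × 16 = 217.6 eV.
ΔE = 217.6 × (1/4² − 1/8²) = 217.6 × 0.04688 = 10.20 eV.
λ = hc/ΔE = 1240 / 10.20 = 121.6 nm.

121.6 nm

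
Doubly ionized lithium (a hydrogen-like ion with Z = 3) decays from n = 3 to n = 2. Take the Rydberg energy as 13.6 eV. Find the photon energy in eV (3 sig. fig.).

17.0 eV

The Bohr energies scale as Z², so for Z = 3: E_n = −122.4/n² eV.
E_3 = −122.4/9 = −13.60 eV and E_2 = −122.4/4 = −30.60 eV.
The photon energy is |E_3 − E_2| = 17.0 eV.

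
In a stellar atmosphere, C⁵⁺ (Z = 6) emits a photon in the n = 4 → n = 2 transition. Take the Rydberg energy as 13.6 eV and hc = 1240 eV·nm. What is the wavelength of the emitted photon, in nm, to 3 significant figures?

13.5 nm

For Z = 6 the level energies scale as Z², so the effective Rydberg energy is 13.6 × 36 = 489.6 eV.
ΔE = 489.6 × (1/2² − 1/4²) = 489.6 × 0.1875 = 91.80 eV.
λ = hc/ΔE = 1240 / 91.80 = 13.5 nm.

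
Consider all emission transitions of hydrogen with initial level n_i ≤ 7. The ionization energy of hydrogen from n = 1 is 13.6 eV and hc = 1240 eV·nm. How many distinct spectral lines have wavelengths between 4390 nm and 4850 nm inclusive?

Enumerate all n_i → n_f pairs with 1 ≤ n_f < n_i ≤ 7 and compute λ = 1240 / [13.6·1·(1/n_f² − 1/n_i²)].
Lines falling in [4390, 4850] nm: 7→5 (4654 nm).

1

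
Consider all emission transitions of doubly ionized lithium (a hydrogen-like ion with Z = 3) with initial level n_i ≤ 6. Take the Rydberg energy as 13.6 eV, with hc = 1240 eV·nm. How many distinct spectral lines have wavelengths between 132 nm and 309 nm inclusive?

Enumerate all n_i → n_f pairs with 1 ≤ n_f < n_i ≤ 6 and compute λ = 1240 / [13.6·9·(1/n_f² − 1/n_i²)].
Lines falling in [132, 309] nm: 5→3 (142.5 nm), 4→3 (208.4 nm), 6→4 (291.8 nm).

3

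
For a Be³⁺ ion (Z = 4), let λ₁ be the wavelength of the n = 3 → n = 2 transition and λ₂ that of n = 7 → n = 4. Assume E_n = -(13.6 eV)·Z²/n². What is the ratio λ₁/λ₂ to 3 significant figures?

0.303

λ ∝ 1/ΔE ∝ 1/(1/n_f² − 1/n_i²), and the Z² and hc factors cancel in the ratio.
λ₁/λ₂ = (1/4² − 1/7²)/(1/2² − 1/3²) = 0.04209/0.1389 = 0.303.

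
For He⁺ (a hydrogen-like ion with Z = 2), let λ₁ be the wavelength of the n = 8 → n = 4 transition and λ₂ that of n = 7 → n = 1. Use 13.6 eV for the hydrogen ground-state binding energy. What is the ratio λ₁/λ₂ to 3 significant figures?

20.9

λ ∝ 1/ΔE ∝ 1/(1/n_f² − 1/n_i²), and the Z² and hc factors cancel in the ratio.
λ₁/λ₂ = (1/1² − 1/7²)/(1/4² − 1/8²) = 0.9796/0.04688 = 20.9.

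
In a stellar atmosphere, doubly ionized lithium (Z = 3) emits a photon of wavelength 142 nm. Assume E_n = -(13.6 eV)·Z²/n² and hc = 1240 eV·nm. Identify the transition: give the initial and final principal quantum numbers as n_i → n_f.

n_i = 5, n_f = 3

The photon energy is ΔE = hc/λ = 1240 / 142 = 8.732 eV.
With Z = 3, ΔE = 122.4 × (1/n_f² − 1/n_i²), so 1/n_f² − 1/n_i² = 0.07134.
Trying n_f = 3 gives 1/n_i² = 0.03977, i.e. n_i ≈ 5; this pair matches.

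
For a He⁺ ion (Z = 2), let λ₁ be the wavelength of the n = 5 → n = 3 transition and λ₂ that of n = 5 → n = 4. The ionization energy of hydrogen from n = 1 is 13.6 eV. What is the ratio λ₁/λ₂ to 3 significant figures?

0.316

λ ∝ 1/ΔE ∝ 1/(1/n_f² − 1/n_i²), and the Z² and hc factors cancel in the ratio.
λ₁/λ₂ = (1/4² − 1/5²)/(1/3² − 1/5²) = 0.02250/0.07111 = 0.316.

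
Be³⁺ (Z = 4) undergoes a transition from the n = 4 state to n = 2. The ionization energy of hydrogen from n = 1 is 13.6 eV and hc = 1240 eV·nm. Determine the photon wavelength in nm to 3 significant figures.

30.4 nm

For Z = 4 the level energies scale as Z², so the effective Rydberg energy is 13.6 × 16 = 217.6 eV.
ΔE = 217.6 × (1/2² − 1/4²) = 217.6 × 0.1875 = 40.80 eV.
λ = hc/ΔE = 1240 / 40.80 = 30.4 nm.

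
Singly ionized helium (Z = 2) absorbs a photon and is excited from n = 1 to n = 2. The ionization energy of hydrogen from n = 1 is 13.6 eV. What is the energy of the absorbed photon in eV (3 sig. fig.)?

40.8 eV

The Bohr energies scale as Z², so for Z = 2: E_n = −54.40/n² eV.
E_2 = −54.40/4 = −13.60 eV and E_1 = −54.40/1 = −54.40 eV.
The photon energy is |E_2 − E_1| = 40.8 eV.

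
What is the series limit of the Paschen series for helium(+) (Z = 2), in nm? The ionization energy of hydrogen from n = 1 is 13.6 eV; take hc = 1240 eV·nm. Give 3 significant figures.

The Paschen series has lower level n_f = 3; the series limit corresponds to n_i → ∞.
ΔE_max = 13.6 × 4 / 3² = 6.044 eV.
λ_min = 1240 / 6.044 = 205 nm.

205 nm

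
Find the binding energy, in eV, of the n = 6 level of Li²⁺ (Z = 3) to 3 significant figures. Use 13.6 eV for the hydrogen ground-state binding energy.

3.40 eV

E_n = −13.6 Z²/n² = −122.4/n² eV for Z = 3.
E_6 = −122.4/36 = −3.40 eV, so ionization (to E = 0) requires 3.40 eV.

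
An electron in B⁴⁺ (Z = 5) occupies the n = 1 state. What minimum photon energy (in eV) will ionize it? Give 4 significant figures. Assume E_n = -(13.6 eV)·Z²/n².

340.0 eV

E_n = −13.6 Z²/n² = −340.0/n² eV for Z = 5.
E_1 = −340.0/1 = −340.0 eV, so ionization (to E = 0) requires 340.0 eV.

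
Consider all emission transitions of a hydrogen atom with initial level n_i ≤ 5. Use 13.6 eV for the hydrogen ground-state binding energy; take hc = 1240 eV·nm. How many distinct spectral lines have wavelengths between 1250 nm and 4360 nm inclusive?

3

Enumerate all n_i → n_f pairs with 1 ≤ n_f < n_i ≤ 5 and compute λ = 1240 / [13.6·1·(1/n_f² − 1/n_i²)].
Lines falling in [1250, 4360] nm: 5→3 (1282 nm), 4→3 (1876 nm), 5→4 (4052 nm).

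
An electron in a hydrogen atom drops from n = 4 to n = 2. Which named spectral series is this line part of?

Balmer

The series is set by the lower level: n_f = 2 is the Balmer series.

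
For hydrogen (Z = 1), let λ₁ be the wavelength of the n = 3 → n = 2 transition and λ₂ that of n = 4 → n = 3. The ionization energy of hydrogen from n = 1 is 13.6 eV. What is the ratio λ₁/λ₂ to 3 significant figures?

0.350

λ ∝ 1/ΔE ∝ 1/(1/n_f² − 1/n_i²), and the Z² and hc factors cancel in the ratio.
λ₁/λ₂ = (1/3² − 1/4²)/(1/2² − 1/3²) = 0.04861/0.1389 = 0.350.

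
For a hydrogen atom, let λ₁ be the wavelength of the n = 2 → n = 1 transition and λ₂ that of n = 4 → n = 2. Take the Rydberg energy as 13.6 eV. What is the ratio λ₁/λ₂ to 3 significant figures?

0.250

λ ∝ 1/ΔE ∝ 1/(1/n_f² − 1/n_i²), and the Z² and hc factors cancel in the ratio.
λ₁/λ₂ = (1/2² − 1/4²)/(1/1² − 1/2²) = 0.1875/0.7500 = 0.250.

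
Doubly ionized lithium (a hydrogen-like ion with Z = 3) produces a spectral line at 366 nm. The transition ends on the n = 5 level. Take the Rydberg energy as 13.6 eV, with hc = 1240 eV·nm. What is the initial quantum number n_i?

n_i = 9

The photon energy is ΔE = hc/λ = 1240 / 366 = 3.388 eV.
With Z = 3, ΔE = 122.4 × (1/n_f² − 1/n_i²), so 1/n_f² − 1/n_i² = 0.02768.
With n_f = 5: 1/n_i² = 1/25 − 0.02768 = 0.01232, so n_i ≈ 9.01.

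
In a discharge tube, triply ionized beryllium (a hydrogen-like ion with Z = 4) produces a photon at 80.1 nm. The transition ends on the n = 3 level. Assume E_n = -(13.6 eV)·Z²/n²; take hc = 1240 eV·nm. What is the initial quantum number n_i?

n_i = 5

The photon energy is ΔE = hc/λ = 1240 / 80.1 = 15.48 eV.
With Z = 4, ΔE = 217.6 × (1/n_f² − 1/n_i²), so 1/n_f² − 1/n_i² = 0.07114.
With n_f = 3: 1/n_i² = 1/9 − 0.07114 = 0.03997, so n_i ≈ 5.00.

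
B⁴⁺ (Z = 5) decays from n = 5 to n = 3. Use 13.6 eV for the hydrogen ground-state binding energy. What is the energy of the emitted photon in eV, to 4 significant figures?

24.18 eV

The Bohr energies scale as Z², so for Z = 5: E_n = −340.0/n² eV.
E_5 = −340.0/25 = −13.60 eV and E_3 = −340.0/9 = −37.78 eV.
The photon energy is |E_5 − E_3| = 24.18 eV.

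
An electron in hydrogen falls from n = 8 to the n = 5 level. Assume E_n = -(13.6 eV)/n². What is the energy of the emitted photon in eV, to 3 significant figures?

0.332 eV

E_8 = −13.60/64 = −0.2125 eV and E_5 = −13.60/25 = −0.5440 eV.
The photon energy is |E_8 − E_5| = 0.332 eV.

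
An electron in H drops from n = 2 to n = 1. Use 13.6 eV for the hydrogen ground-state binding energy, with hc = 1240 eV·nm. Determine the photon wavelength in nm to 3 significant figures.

ΔE = 13.60 × (1/1² − 1/2²) = 13.60 × 0.7500 = 10.20 eV.
λ = hc/ΔE = 1240 / 10.20 = 122 nm.
This line belongs to the Lyman series.

122 nm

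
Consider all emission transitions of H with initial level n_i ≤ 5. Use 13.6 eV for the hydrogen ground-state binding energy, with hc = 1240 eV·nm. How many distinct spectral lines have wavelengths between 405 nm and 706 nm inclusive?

3

Enumerate all n_i → n_f pairs with 1 ≤ n_f < n_i ≤ 5 and compute λ = 1240 / [13.6·1·(1/n_f² − 1/n_i²)].
Lines falling in [405, 706] nm: 5→2 (434.2 nm), 4→2 (486.3 nm), 3→2 (656.5 nm).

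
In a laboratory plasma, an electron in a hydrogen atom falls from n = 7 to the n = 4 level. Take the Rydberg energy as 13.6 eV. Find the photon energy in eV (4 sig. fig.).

E_7 = −13.60/49 = −0.2776 eV and E_4 = −13.60/16 = −0.8500 eV.
The photon energy is |E_7 − E_4| = 0.5724 eV.

0.5724 eV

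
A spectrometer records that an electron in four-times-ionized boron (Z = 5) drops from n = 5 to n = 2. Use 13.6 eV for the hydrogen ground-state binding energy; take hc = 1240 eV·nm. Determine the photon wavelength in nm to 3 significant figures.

17.4 nm

For Z = 5 the level energies scale as Z², so the effective Rydberg energy is 13.6 × 25 = 340.0 eV.
ΔE = 340.0 × (1/2² − 1/5²) = 340.0 × 0.2100 = 71.40 eV.
λ = hc/ΔE = 1240 / 71.40 = 17.4 nm.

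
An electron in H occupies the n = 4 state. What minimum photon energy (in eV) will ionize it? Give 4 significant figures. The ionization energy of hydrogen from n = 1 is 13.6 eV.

0.8500 eV

E_4 = −13.60/16 = −0.8500 eV, so ionization (to E = 0) requires 0.8500 eV.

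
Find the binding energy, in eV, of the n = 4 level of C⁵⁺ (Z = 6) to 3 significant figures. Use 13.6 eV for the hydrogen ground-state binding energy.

30.6 eV

E_n = −13.6 Z²/n² = −489.6/n² eV for Z = 6.
E_4 = −489.6/16 = −30.6 eV, so ionization (to E = 0) requires 30.6 eV.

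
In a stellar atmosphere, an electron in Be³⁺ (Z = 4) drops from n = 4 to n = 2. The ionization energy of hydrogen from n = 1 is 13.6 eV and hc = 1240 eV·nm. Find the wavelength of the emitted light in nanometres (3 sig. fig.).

For Z = 4 the level energies scale as Z², so the effective Rydberg energy is 13.6 × 16 = 217.6 eV.
ΔE = 217.6 × (1/2² − 1/4²) = 217.6 × 0.1875 = 40.80 eV.
λ = hc/ΔE = 1240 / 40.80 = 30.4 nm.

30.4 nm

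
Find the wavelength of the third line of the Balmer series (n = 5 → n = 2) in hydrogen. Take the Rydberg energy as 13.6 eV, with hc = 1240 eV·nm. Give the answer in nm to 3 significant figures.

434 nm

The Balmer series terminates on n_f = 2; the third line has n_i = 2+3 = 5.
ΔE = 13.60 × (1/2² − 1/5²) = 2.856 eV.
λ = 1240 / 2.856 = 434 nm.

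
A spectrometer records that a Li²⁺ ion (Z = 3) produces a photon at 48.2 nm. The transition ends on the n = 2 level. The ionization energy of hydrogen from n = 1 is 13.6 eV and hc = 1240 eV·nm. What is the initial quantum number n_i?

The photon energy is ΔE = hc/λ = 1240 / 48.2 = 25.73 eV.
With Z = 3, ΔE = 122.4 × (1/n_f² − 1/n_i²), so 1/n_f² − 1/n_i² = 0.2102.
With n_f = 2: 1/n_i² = 1/4 − 0.2102 = 0.03982, so n_i ≈ 5.01.

n_i = 5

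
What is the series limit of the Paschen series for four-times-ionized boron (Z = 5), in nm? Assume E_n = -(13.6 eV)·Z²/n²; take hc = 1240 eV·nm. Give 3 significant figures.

The Paschen series has lower level n_f = 3; the series limit corresponds to n_i → ∞.
ΔE_max = 13.6 × 25 / 3² = 37.78 eV.
λ_min = 1240 / 37.78 = 32.8 nm.

32.8 nm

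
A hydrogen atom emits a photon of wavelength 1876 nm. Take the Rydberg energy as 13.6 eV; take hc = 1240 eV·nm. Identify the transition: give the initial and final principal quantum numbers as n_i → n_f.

n_i = 4, n_f = 3

The photon energy is ΔE = hc/λ = 1240 / 1876 = 0.6610 eV.
With Z = 1, ΔE = 13.60 × (1/n_f² − 1/n_i²), so 1/n_f² − 1/n_i² = 0.04860.
Trying n_f = 3 gives 1/n_i² = 0.06251, i.e. n_i ≈ 4; this pair matches.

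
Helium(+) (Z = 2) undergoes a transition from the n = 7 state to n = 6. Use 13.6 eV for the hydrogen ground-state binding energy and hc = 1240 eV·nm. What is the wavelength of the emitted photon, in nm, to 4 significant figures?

3093 nm

For Z = 2 the level energies scale as Z², so the effective Rydberg energy is 13.6 × 4 = 54.40 eV.
ΔE = 54.40 × (1/6² − 1/7²) = 54.40 × 0.007370 = 0.4009 eV.
λ = hc/ΔE = 1240 / 0.4009 = 3093 nm.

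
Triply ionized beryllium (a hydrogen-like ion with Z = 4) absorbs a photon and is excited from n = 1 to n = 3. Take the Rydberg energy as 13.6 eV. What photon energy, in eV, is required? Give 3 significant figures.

193 eV

The Bohr energies scale as Z², so for Z = 4: E_n = −217.6/n² eV.
E_3 = −217.6/9 = −24.18 eV and E_1 = −217.6/1 = −217.6 eV.
The photon energy is |E_3 − E_1| = 193 eV.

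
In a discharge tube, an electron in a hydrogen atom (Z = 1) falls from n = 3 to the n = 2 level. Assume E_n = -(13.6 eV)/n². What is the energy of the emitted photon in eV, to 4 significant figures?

E_3 = −13.60/9 = −1.511 eV and E_2 = −13.60/4 = −3.400 eV.
The photon energy is |E_3 − E_2| = 1.889 eV.

1.889 eV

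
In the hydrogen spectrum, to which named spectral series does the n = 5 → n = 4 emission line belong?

The series is set by the lower level: n_f = 4 is the Brackett series.

Brackett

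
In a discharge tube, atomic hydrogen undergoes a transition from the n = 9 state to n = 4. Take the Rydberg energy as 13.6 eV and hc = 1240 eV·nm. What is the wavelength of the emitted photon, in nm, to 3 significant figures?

ΔE = 13.60 × (1/4² − 1/9²) = 13.60 × 0.05015 = 0.6821 eV.
λ = hc/ΔE = 1240 / 0.6821 = 1820 nm.
This line belongs to the Brackett series.

1820 nm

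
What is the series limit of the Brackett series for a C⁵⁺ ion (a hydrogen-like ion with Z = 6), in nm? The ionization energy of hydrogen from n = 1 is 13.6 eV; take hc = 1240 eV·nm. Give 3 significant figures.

The Brackett series has lower level n_f = 4; the series limit corresponds to n_i → ∞.
ΔE_max = 13.6 × 36 / 4² = 30.60 eV.
λ_min = 1240 / 30.60 = 40.5 nm.

40.5 nm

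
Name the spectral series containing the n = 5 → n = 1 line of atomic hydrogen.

Lyman

The series is set by the lower level: n_f = 1 is the Lyman series.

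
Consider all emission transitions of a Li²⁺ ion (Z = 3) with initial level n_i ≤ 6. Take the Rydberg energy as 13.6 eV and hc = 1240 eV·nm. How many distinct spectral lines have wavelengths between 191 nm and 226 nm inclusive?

Enumerate all n_i → n_f pairs with 1 ≤ n_f < n_i ≤ 6 and compute λ = 1240 / [13.6·9·(1/n_f² − 1/n_i²)].
Lines falling in [191, 226] nm: 4→3 (208.4 nm).

1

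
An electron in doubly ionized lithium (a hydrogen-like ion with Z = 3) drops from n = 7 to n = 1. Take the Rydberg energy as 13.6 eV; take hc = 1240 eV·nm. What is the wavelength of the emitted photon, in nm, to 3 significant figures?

For Z = 3 the level energies scale as Z², so the effective Rydberg energy is 13.6 × 9 = 122.4 eV.
ΔE = 122.4 × (1/1² − 1/7²) = 122.4 × 0.9796 = 119.9 eV.
λ = hc/ΔE = 1240 / 119.9 = 10.3 nm.

10.3 nm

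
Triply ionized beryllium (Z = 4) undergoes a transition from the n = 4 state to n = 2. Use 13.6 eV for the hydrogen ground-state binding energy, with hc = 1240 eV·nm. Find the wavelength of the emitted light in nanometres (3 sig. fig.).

30.4 nm

For Z = 4 the level energies scale as Z², so the effective Rydberg energy is 13.6 × 16 = 217.6 eV.
ΔE = 217.6 × (1/2² − 1/4²) = 217.6 × 0.1875 = 40.80 eV.
λ = hc/ΔE = 1240 / 40.80 = 30.4 nm.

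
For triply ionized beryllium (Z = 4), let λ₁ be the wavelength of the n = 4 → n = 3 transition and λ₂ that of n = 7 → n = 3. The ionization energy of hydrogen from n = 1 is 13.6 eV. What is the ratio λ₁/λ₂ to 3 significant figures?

λ ∝ 1/ΔE ∝ 1/(1/n_f² − 1/n_i²), and the Z² and hc factors cancel in the ratio.
λ₁/λ₂ = (1/3² − 1/7²)/(1/3² − 1/4²) = 0.09070/0.04861 = 1.87.

1.87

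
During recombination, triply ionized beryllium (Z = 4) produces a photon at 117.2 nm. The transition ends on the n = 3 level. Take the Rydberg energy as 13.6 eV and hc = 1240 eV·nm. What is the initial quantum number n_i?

The photon energy is ΔE = hc/λ = 1240 / 117.2 = 10.58 eV.
With Z = 4, ΔE = 217.6 × (1/n_f² − 1/n_i²), so 1/n_f² − 1/n_i² = 0.04862.
With n_f = 3: 1/n_i² = 1/9 − 0.04862 = 0.06249, so n_i ≈ 4.00.

n_i = 4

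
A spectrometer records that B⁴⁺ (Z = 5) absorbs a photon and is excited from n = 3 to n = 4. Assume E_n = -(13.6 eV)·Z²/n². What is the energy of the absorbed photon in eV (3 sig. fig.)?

16.5 eV

The Bohr energies scale as Z², so for Z = 5: E_n = −340.0/n² eV.
E_4 = −340.0/16 = −21.25 eV and E_3 = −340.0/9 = −37.78 eV.
The photon energy is |E_4 − E_3| = 16.5 eV.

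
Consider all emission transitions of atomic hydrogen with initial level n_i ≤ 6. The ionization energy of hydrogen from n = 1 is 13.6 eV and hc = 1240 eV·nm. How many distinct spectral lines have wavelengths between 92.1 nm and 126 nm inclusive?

Enumerate all n_i → n_f pairs with 1 ≤ n_f < n_i ≤ 6 and compute λ = 1240 / [13.6·1·(1/n_f² − 1/n_i²)].
Lines falling in [92.1, 126] nm: 6→1 (93.78 nm), 5→1 (94.98 nm), 4→1 (97.25 nm), 3→1 (102.6 nm), 2→1 (121.6 nm).

5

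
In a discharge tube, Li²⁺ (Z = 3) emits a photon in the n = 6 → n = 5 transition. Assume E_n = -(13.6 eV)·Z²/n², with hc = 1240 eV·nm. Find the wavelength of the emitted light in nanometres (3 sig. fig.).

829 nm

For Z = 3 the level energies scale as Z², so the effective Rydberg energy is 13.6 × 9 = 122.4 eV.
ΔE = 122.4 × (1/5² − 1/6²) = 122.4 × 0.01222 = 1.496 eV.
λ = hc/ΔE = 1240 / 1.496 = 829 nm.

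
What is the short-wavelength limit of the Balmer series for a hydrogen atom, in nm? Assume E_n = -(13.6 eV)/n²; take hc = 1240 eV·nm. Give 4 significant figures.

The Balmer series has lower level n_f = 2; the series limit corresponds to n_i → ∞.
ΔE_max = 13.6 × 1 / 2² = 3.400 eV.
λ_min = 1240 / 3.400 = 364.7 nm.

364.7 nm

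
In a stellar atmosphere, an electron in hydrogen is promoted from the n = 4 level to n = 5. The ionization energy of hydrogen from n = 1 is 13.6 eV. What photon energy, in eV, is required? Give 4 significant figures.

E_5 = −13.60/25 = −0.5440 eV and E_4 = −13.60/16 = −0.8500 eV.
The photon energy is |E_5 − E_4| = 0.3060 eV.

0.3060 eV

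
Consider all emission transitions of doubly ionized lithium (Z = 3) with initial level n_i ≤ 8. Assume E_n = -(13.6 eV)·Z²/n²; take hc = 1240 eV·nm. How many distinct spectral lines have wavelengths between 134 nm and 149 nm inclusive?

Enumerate all n_i → n_f pairs with 1 ≤ n_f < n_i ≤ 8 and compute λ = 1240 / [13.6·9·(1/n_f² − 1/n_i²)].
Lines falling in [134, 149] nm: 5→3 (142.5 nm).

1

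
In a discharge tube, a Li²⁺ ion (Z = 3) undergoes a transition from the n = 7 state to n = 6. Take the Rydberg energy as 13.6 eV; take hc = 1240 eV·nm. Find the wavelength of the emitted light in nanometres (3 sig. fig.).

1370 nm

For Z = 3 the level energies scale as Z², so the effective Rydberg energy is 13.6 × 9 = 122.4 eV.
ΔE = 122.4 × (1/6² − 1/7²) = 122.4 × 0.007370 = 0.9020 eV.
λ = hc/ΔE = 1240 / 0.9020 = 1370 nm.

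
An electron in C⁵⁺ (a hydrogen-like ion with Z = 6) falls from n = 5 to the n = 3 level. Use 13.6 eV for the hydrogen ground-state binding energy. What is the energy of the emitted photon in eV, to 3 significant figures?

The Bohr energies scale as Z², so for Z = 6: E_n = −489.6/n² eV.
E_5 = −489.6/25 = −19.58 eV and E_3 = −489.6/9 = −54.40 eV.
The photon energy is |E_5 − E_3| = 34.8 eV.

34.8 eV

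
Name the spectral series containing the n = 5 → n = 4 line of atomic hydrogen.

The series is set by the lower level: n_f = 4 is the Brackett series.

Brackett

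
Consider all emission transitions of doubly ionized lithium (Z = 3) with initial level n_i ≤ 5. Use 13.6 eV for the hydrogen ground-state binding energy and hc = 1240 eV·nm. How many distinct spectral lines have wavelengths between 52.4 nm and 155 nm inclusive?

3

Enumerate all n_i → n_f pairs with 1 ≤ n_f < n_i ≤ 5 and compute λ = 1240 / [13.6·9·(1/n_f² − 1/n_i²)].
Lines falling in [52.4, 155] nm: 4→2 (54.03 nm), 3→2 (72.94 nm), 5→3 (142.5 nm).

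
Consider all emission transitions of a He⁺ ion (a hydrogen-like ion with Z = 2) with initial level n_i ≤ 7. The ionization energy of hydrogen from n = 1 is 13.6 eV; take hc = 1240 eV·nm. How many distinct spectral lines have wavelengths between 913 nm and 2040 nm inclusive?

3

Enumerate all n_i → n_f pairs with 1 ≤ n_f < n_i ≤ 7 and compute λ = 1240 / [13.6·4·(1/n_f² − 1/n_i²)].
Lines falling in [913, 2040] nm: 5→4 (1013 nm), 7→5 (1163 nm), 6→5 (1865 nm).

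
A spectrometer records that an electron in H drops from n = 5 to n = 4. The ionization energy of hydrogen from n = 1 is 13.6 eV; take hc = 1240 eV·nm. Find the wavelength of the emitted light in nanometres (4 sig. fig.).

4052 nm

ΔE = 13.60 × (1/4² − 1/5²) = 13.60 × 0.02250 = 0.3060 eV.
λ = hc/ΔE = 1240 / 0.3060 = 4052 nm.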